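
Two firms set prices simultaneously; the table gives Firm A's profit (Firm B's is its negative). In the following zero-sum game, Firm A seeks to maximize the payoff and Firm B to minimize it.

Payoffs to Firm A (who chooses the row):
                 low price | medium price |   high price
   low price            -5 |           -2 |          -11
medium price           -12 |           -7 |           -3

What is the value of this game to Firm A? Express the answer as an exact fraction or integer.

-39/5

Column medium price is strictly dominated by low price for Firm B (it gives Firm A more in every row).
The remaining 2×2 game on (low price, medium price) × (low price, high price) has no saddle point. Let Firm A play low price with probability p; indifference gives −5p − 12(1−p) = −11p − 3(1−p), so p = 3/5.
Similarly Firm B's optimal q on low price is 8/15, and the value is -5·(8/15) + (-11)·(7/15) = -39/5.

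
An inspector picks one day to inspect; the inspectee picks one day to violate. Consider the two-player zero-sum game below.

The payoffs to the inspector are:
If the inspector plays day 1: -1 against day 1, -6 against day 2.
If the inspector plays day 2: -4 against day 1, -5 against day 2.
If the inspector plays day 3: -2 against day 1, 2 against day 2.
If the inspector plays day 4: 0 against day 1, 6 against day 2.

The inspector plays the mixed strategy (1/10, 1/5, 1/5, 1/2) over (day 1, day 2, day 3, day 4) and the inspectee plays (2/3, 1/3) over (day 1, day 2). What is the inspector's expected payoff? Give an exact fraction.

Against (2/3, 1/3), each row's expected payoff is day 1: -8/3; day 2: -13/3; day 3: -2/3; day 4: 2.
Taking the (1/10, 1/5, 1/5, 1/2)-weighted average: (1/10)·(-8/3) + (1/5)·(-13/3) + (1/5)·(-2/3) + (1/2)·(2) = -4/15.

-4/15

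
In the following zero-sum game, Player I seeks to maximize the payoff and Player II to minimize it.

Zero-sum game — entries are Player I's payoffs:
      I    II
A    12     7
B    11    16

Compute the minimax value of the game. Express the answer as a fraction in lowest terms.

Row minima are 7 and 11, so Player I's maximin is 11; column maxima are 12 and 16, so Player II's minimax is 12. These differ, so the equilibrium is in mixed strategies.
Let Player I play A with probability p. Player II is indifferent when 12p + 11(1−p) = 7p + 16(1−p), giving p = 1/2.
Let Player II play I with probability q. Player I is indifferent when 12q + 7(1−q) = 11q + 16(1−q), giving q = 9/10.
The value is 12·(9/10) + (7)·(1/10) = 23/2.

23/2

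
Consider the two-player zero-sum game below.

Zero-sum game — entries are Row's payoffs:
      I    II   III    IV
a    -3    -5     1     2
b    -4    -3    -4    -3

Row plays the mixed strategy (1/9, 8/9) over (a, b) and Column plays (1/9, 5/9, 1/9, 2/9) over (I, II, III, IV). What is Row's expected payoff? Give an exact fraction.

-85/27

Against (1/9, 5/9, 1/9, 2/9), each row's expected payoff is a: -23/9; b: -29/9.
Taking the (1/9, 8/9)-weighted average: (1/9)·(-23/9) + (8/9)·(-29/9) = -85/27.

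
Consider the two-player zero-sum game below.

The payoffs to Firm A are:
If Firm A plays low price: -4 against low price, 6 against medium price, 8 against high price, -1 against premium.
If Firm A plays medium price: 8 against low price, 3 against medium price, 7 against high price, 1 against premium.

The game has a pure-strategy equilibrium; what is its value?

1

Row minima: -4, 1 → Firm A's maximin is 1.
Column maxima: 8, 6, 8, 1 → Firm B's minimax is 1.
They coincide at (medium price, premium), so the value is 1.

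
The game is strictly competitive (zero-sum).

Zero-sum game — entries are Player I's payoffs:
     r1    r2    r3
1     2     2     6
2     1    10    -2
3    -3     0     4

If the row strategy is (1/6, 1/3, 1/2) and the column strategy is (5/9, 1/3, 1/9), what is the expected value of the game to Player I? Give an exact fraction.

Against (5/9, 1/3, 1/9), each row's expected payoff is 1: 22/9; 2: 11/3; 3: -11/9.
Taking the (1/6, 1/3, 1/2)-weighted average: (1/6)·(22/9) + (1/3)·(11/3) + (1/2)·(-11/9) = 55/54.

55/54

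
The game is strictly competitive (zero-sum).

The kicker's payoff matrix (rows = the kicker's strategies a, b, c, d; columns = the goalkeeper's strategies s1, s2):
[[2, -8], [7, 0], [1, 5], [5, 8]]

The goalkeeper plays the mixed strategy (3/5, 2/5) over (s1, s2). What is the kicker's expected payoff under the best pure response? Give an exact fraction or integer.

31/5

a: (2)·(3/5) + (-8)·(2/5) = -2.
b: (7)·(3/5) + (0)·(2/5) = 21/5.
c: (1)·(3/5) + (5)·(2/5) = 13/5.
d: (5)·(3/5) + (8)·(2/5) = 31/5.
The best pure response is d with expected payoff 31/5.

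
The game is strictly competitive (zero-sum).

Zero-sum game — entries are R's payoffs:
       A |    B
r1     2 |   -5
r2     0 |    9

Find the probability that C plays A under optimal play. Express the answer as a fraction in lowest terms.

Row minima are -5 and 0, so R's maximin is 0; column maxima are 2 and 9, so C's minimax is 2. These differ, so the equilibrium is in mixed strategies.
Let C play A with probability q. R is indifferent when 2q − 5(1−q) = 9(1−q), giving q = 7/8.

7/8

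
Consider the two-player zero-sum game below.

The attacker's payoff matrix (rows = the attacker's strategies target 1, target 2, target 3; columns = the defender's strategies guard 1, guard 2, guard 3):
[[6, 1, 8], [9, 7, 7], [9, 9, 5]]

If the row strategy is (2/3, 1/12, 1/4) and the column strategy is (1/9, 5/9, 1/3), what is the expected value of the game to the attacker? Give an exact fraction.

Against (1/9, 5/9, 1/3), each row's expected payoff is target 1: 35/9; target 2: 65/9; target 3: 23/3.
Taking the (2/3, 1/12, 1/4)-weighted average: (2/3)·(35/9) + (1/12)·(65/9) + (1/4)·(23/3) = 46/9.

46/9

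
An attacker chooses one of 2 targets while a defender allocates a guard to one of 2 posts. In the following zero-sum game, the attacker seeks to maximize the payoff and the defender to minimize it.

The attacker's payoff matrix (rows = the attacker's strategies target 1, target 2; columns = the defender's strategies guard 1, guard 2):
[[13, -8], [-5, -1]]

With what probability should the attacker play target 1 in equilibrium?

4/25

Row minima are -8 and -5, so the attacker's maximin is -5; column maxima are 13 and -1, so the defender's minimax is -1. These differ, so the equilibrium is in mixed strategies.
Let the attacker play target 1 with probability p. The defender is indifferent when 13p − 5(1−p) = −8p − (1−p), giving p = 4/25.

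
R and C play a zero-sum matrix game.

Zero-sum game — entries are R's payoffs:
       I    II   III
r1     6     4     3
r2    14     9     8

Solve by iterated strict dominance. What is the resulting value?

8

Row r1 is strictly dominated by row r2 (14>6, 9>4, 8>3); eliminate r1.
Column I is strictly dominated by II for C (9<14); eliminate I.
Column II is strictly dominated by III for C (8<9); eliminate II.
Only (r2, III) remains, with payoff 8.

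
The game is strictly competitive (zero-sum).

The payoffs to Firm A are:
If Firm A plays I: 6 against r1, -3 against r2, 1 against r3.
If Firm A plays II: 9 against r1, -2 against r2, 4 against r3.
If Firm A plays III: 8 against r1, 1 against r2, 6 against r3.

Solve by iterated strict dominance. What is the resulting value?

Column r1 is strictly dominated by r2 for Firm B (-3<6, -2<9, 1<8); eliminate r1.
Column r3 is strictly dominated by r2 for Firm B (-3<1, -2<4, 1<6); eliminate r3.
Row I is strictly dominated by row II (-2>-3); eliminate I.
Row II is strictly dominated by row III (1>-2); eliminate II.
Only (III, r2) remains, with payoff 1.

1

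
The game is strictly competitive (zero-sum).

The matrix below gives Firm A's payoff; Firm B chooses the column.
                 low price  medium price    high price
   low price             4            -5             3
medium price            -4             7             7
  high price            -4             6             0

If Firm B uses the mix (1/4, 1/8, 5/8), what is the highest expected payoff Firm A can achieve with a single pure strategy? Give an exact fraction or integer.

17/4

low price: (4)·(1/4) + (-5)·(1/8) + (3)·(5/8) = 9/4.
medium price: (-4)·(1/4) + (7)·(1/8) + (7)·(5/8) = 17/4.
high price: (-4)·(1/4) + (6)·(1/8) + (0)·(5/8) = -1/4.
The best pure response is medium price with expected payoff 17/4.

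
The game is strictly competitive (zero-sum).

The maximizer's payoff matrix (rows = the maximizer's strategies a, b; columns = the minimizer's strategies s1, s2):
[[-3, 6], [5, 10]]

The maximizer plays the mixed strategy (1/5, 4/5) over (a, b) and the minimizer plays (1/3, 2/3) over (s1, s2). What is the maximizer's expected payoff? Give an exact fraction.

109/15

Against (1/3, 2/3), each row's expected payoff is a: 3; b: 25/3.
Taking the (1/5, 4/5)-weighted average: (1/5)·(3) + (4/5)·(25/3) = 109/15.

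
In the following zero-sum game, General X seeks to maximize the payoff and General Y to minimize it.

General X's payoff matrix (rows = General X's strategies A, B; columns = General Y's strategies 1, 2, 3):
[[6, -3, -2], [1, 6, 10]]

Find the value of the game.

39/14

Column 3 is strictly dominated by 2 for General Y (it gives General X more in every row).
The remaining 2×2 game on (A, B) × (1, 2) has no saddle point. Let General X play A with probability p; indifference gives 6p + (1−p) = −3p + 6(1−p), so p = 5/14.
Similarly General Y's optimal q on 1 is 9/14, and the value is 6·(9/14) + (-3)·(5/14) = 39/14.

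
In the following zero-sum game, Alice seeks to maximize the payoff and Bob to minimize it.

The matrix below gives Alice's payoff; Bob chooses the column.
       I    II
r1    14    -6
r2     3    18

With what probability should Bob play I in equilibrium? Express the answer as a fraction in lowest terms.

Row minima are -6 and 3, so Alice's maximin is 3; column maxima are 14 and 18, so Bob's minimax is 14. These differ, so the equilibrium is in mixed strategies.
Let Bob play I with probability q. Alice is indifferent when 14q − 6(1−q) = 3q + 18(1−q), giving q = 24/35.

24/35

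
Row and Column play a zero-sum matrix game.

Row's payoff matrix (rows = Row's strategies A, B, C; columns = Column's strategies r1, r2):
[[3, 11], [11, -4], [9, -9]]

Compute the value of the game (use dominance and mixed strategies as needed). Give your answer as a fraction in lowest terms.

133/23

Row C is strictly dominated by row B, so Row never plays it.
The remaining 2×2 game on (A, B) × (r1, r2) has no saddle point. Let Row play A with probability p; indifference gives 3p + 11(1−p) = 11p − 4(1−p), so p = 15/23.
Similarly Column's optimal q on r1 is 15/23, and the value is 3·(15/23) + (11)·(8/23) = 133/23.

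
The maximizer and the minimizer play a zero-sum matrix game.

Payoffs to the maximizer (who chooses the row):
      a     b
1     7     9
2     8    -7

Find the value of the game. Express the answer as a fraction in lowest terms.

121/17

Row minima are 7 and -7, so the maximizer's maximin is 7; column maxima are 8 and 9, so the minimizer's minimax is 8. These differ, so the equilibrium is in mixed strategies.
Let the maximizer play 1 with probability p. The minimizer is indifferent when 7p + 8(1−p) = 9p − 7(1−p), giving p = 15/17.
Let the minimizer play a with probability q. The maximizer is indifferent when 7q + 9(1−q) = 8q − 7(1−q), giving q = 16/17.
The value is 7·(16/17) + (9)·(1/17) = 121/17.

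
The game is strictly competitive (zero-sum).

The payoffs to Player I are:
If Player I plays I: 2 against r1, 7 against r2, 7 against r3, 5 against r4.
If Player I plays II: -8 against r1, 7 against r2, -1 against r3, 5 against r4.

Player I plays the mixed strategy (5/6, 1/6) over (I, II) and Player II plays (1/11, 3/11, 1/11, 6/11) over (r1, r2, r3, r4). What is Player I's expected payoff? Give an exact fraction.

Against (1/11, 3/11, 1/11, 6/11), each row's expected payoff is I: 60/11; II: 42/11.
Taking the (5/6, 1/6)-weighted average: (5/6)·(60/11) + (1/6)·(42/11) = 57/11.

57/11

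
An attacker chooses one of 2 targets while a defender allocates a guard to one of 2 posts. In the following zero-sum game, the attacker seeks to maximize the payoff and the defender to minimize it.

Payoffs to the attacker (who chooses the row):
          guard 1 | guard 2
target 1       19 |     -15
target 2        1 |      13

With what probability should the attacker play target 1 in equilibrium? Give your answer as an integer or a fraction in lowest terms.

6/23

Row minima are -15 and 1, so the attacker's maximin is 1; column maxima are 19 and 13, so the defender's minimax is 13. These differ, so the equilibrium is in mixed strategies.
Let the attacker play target 1 with probability p. The defender is indifferent when 19p + (1−p) = −15p + 13(1−p), giving p = 6/23.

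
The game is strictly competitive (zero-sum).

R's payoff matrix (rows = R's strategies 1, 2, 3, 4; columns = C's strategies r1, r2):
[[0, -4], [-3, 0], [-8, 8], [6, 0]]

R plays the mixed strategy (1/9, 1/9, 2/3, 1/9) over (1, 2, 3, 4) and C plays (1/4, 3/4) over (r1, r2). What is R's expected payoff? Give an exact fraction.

29/12

Against (1/4, 3/4), each row's expected payoff is 1: -3; 2: -3/4; 3: 4; 4: 3/2.
Taking the (1/9, 1/9, 2/3, 1/9)-weighted average: (1/9)·(-3) + (1/9)·(-3/4) + (2/3)·(4) + (1/9)·(3/2) = 29/12.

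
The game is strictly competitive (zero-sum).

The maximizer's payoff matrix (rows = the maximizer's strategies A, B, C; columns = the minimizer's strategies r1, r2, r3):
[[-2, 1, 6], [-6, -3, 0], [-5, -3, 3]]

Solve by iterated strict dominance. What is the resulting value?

Column r3 is strictly dominated by r1 for the minimizer (-2<6, -6<0, -5<3); eliminate r3.
Column r2 is strictly dominated by r1 for the minimizer (-2<1, -6<-3, -5<-3); eliminate r2.
Row C is strictly dominated by row A (-2>-5); eliminate C.
Row B is strictly dominated by row A (-2>-6); eliminate B.
Only (A, r1) remains, with payoff -2.

-2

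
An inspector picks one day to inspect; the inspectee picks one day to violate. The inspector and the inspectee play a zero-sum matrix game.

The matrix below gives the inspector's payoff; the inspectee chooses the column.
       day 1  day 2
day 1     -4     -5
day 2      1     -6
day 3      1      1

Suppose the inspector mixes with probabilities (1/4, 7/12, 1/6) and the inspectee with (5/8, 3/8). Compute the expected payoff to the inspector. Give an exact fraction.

Against (5/8, 3/8), each row's expected payoff is day 1: -35/8; day 2: -13/8; day 3: 1.
Taking the (1/4, 7/12, 1/6)-weighted average: (1/4)·(-35/8) + (7/12)·(-13/8) + (1/6)·(1) = -15/8.

-15/8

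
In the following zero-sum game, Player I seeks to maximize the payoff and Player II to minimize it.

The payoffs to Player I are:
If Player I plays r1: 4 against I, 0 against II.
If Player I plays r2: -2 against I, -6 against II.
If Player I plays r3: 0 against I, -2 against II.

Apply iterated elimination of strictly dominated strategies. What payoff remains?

Column I is strictly dominated by II for Player II (0<4, -6<-2, -2<0); eliminate I.
Row r2 is strictly dominated by row r1 (0>-6); eliminate r2.
Row r3 is strictly dominated by row r1 (0>-2); eliminate r3.
Only (r1, II) remains, with payoff 0.

0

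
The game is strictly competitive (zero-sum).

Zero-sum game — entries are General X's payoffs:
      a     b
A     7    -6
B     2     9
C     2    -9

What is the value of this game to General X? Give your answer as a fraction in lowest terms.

15/4

Row C is strictly dominated by row A, so General X never plays it.
The remaining 2×2 game on (A, B) × (a, b) has no saddle point. Let General X play A with probability p; indifference gives 7p + 2(1−p) = −6p + 9(1−p), so p = 7/20.
Similarly General Y's optimal q on a is 3/4, and the value is 7·(3/4) + (-6)·(1/4) = 15/4.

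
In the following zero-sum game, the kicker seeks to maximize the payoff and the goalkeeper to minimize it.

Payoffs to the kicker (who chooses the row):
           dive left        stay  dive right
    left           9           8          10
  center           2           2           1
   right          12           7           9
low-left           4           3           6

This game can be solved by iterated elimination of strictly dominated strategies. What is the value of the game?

8

Row low-left is strictly dominated by row left (9>4, 8>3, 10>6); eliminate low-left.
Row center is strictly dominated by row left (9>2, 8>2, 10>1); eliminate center.
Column dive right is strictly dominated by stay for the goalkeeper (8<10, 7<9); eliminate dive right.
Column dive left is strictly dominated by stay for the goalkeeper (8<9, 7<12); eliminate dive left.
Row right is strictly dominated by row left (8>7); eliminate right.
Only (left, stay) remains, with payoff 8.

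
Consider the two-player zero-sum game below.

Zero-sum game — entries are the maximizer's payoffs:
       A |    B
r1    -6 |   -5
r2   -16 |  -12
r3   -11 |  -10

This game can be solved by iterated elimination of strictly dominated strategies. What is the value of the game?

Row r3 is strictly dominated by row r1 (-6>-11, -5>-10); eliminate r3.
Column B is strictly dominated by A for the minimizer (-6<-5, -16<-12); eliminate B.
Row r2 is strictly dominated by row r1 (-6>-16); eliminate r2.
Only (r1, A) remains, with payoff -6.

-6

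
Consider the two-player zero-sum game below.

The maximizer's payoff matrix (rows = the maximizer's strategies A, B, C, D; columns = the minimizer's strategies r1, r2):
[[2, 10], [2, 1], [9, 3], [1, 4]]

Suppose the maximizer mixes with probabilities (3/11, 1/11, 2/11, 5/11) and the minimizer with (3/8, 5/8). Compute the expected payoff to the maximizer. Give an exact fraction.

189/44

Against (3/8, 5/8), each row's expected payoff is A: 7; B: 11/8; C: 21/4; D: 23/8.
Taking the (3/11, 1/11, 2/11, 5/11)-weighted average: (3/11)·(7) + (1/11)·(11/8) + (2/11)·(21/4) + (5/11)·(23/8) = 189/44.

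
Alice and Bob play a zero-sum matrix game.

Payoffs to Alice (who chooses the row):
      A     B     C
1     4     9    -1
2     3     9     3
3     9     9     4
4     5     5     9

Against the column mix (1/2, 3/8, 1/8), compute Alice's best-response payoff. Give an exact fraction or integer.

67/8

1: (4)·(1/2) + (9)·(3/8) + (-1)·(1/8) = 21/4.
2: (3)·(1/2) + (9)·(3/8) + (3)·(1/8) = 21/4.
3: (9)·(1/2) + (9)·(3/8) + (4)·(1/8) = 67/8.
4: (5)·(1/2) + (5)·(3/8) + (9)·(1/8) = 11/2.
The best pure response is 3 with expected payoff 67/8.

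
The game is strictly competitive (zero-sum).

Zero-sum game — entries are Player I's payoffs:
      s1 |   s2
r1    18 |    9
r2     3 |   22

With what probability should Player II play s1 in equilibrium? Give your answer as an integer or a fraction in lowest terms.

Row minima are 9 and 3, so Player I's maximin is 9; column maxima are 18 and 22, so Player II's minimax is 18. These differ, so the equilibrium is in mixed strategies.
Let Player II play s1 with probability q. Player I is indifferent when 18q + 9(1−q) = 3q + 22(1−q), giving q = 13/28.

13/28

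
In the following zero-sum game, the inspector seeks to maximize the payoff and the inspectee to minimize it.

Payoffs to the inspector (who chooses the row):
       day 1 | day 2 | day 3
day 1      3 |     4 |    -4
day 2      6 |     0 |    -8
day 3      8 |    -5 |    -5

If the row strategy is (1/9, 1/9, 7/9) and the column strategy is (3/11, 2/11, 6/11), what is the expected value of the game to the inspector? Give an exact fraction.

-149/99

Against (3/11, 2/11, 6/11), each row's expected payoff is day 1: -7/11; day 2: -30/11; day 3: -16/11.
Taking the (1/9, 1/9, 7/9)-weighted average: (1/9)·(-7/11) + (1/9)·(-30/11) + (7/9)·(-16/11) = -149/99.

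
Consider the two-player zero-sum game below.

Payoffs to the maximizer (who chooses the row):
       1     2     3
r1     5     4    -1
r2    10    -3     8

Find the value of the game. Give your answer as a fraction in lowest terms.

Column 1 is strictly dominated by 3 for the minimizer (it gives the maximizer more in every row).
The remaining 2×2 game on (r1, r2) × (2, 3) has no saddle point. Let the maximizer play r1 with probability p; indifference gives 4p − 3(1−p) = −p + 8(1−p), so p = 11/16.
Similarly the minimizer's optimal q on 2 is 9/16, and the value is 4·(9/16) + (-1)·(7/16) = 29/16.

29/16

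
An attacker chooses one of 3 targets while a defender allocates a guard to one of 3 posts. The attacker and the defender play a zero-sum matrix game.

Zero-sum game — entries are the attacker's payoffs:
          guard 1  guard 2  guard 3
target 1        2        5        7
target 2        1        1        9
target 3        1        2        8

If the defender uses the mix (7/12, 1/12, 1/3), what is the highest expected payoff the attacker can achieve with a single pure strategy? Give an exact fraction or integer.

47/12

target 1: (2)·(7/12) + (5)·(1/12) + (7)·(1/3) = 47/12.
target 2: (1)·(7/12) + (1)·(1/12) + (9)·(1/3) = 11/3.
target 3: (1)·(7/12) + (2)·(1/12) + (8)·(1/3) = 41/12.
The best pure response is target 1 with expected payoff 47/12.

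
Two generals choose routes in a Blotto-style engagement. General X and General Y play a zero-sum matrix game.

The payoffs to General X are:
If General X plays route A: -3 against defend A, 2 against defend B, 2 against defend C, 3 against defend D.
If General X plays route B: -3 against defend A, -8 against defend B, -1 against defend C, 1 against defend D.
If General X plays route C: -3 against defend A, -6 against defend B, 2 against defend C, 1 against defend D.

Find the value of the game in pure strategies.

Row minima: -3, -8, -6 → General X's maximin is -3.
Column maxima: -3, 2, 2, 3 → General Y's minimax is -3.
They coincide at (route A, defend A), so the value is -3.

-3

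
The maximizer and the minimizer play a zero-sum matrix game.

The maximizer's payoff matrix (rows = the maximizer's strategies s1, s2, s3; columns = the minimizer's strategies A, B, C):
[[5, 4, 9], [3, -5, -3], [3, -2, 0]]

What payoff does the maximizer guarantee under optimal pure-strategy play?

Row minima: 4, -5, -2 → the maximizer's maximin is 4.
Column maxima: 5, 4, 9 → the minimizer's minimax is 4.
They coincide at (s1, B), so the value is 4.

4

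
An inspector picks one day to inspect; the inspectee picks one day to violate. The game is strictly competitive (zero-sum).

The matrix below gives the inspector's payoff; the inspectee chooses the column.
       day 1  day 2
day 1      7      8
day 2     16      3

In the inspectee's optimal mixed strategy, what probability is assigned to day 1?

5/14

Row minima are 7 and 3, so the inspector's maximin is 7; column maxima are 16 and 8, so the inspectee's minimax is 8. These differ, so the equilibrium is in mixed strategies.
Let the inspectee play day 1 with probability q. The inspector is indifferent when 7q + 8(1−q) = 16q + 3(1−q), giving q = 5/14.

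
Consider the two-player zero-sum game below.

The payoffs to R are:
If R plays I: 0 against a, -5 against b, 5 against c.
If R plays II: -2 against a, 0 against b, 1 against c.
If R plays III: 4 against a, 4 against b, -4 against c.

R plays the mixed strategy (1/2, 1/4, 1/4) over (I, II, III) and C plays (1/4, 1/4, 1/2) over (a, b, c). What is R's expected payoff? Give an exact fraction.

Against (1/4, 1/4, 1/2), each row's expected payoff is I: 5/4; II: 0; III: 0.
Taking the (1/2, 1/4, 1/4)-weighted average: (1/2)·(5/4) + (1/4)·(0) + (1/4)·(0) = 5/8.

5/8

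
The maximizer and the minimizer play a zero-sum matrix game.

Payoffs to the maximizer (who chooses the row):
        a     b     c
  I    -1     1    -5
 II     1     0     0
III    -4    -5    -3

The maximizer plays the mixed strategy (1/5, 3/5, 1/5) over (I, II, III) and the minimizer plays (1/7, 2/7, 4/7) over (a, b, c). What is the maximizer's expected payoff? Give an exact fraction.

-6/5

Against (1/7, 2/7, 4/7), each row's expected payoff is I: -19/7; II: 1/7; III: -26/7.
Taking the (1/5, 3/5, 1/5)-weighted average: (1/5)·(-19/7) + (3/5)·(1/7) + (1/5)·(-26/7) = -6/5.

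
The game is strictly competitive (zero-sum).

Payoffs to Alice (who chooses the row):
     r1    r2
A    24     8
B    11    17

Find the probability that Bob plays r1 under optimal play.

9/22

Row minima are 8 and 11, so Alice's maximin is 11; column maxima are 24 and 17, so Bob's minimax is 17. These differ, so the equilibrium is in mixed strategies.
Let Bob play r1 with probability q. Alice is indifferent when 24q + 8(1−q) = 11q + 17(1−q), giving q = 9/22.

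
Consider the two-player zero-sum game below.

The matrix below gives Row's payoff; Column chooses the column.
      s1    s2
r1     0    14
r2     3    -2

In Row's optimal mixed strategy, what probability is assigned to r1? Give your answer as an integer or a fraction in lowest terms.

5/19

Row minima are 0 and -2, so Row's maximin is 0; column maxima are 3 and 14, so Column's minimax is 3. These differ, so the equilibrium is in mixed strategies.
Let Row play r1 with probability p. Column is indifferent when 3(1−p) = 14p − 2(1−p), giving p = 5/19.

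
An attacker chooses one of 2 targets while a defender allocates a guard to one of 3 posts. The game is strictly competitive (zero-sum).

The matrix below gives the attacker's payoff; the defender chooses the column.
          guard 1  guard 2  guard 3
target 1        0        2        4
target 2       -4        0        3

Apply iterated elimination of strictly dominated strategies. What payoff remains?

Row target 2 is strictly dominated by row target 1 (0>-4, 2>0, 4>3); eliminate target 2.
Column guard 3 is strictly dominated by guard 1 for the defender (0<4); eliminate guard 3.
Column guard 2 is strictly dominated by guard 1 for the defender (0<2); eliminate guard 2.
Only (target 1, guard 1) remains, with payoff 0.

0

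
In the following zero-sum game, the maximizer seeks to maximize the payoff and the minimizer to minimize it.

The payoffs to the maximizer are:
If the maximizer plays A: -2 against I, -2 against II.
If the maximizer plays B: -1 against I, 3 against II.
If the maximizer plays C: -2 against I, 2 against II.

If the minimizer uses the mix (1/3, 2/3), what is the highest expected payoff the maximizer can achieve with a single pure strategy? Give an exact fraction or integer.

5/3

A: (-2)·(1/3) + (-2)·(2/3) = -2.
B: (-1)·(1/3) + (3)·(2/3) = 5/3.
C: (-2)·(1/3) + (2)·(2/3) = 2/3.
The best pure response is B with expected payoff 5/3.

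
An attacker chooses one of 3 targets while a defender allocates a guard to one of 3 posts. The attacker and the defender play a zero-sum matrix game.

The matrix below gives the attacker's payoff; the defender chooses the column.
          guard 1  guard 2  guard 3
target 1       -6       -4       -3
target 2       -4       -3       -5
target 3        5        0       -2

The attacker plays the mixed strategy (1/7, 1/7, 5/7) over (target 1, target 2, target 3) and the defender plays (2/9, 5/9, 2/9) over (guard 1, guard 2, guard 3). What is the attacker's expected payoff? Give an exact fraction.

Against (2/9, 5/9, 2/9), each row's expected payoff is target 1: -38/9; target 2: -11/3; target 3: 2/3.
Taking the (1/7, 1/7, 5/7)-weighted average: (1/7)·(-38/9) + (1/7)·(-11/3) + (5/7)·(2/3) = -41/63.

-41/63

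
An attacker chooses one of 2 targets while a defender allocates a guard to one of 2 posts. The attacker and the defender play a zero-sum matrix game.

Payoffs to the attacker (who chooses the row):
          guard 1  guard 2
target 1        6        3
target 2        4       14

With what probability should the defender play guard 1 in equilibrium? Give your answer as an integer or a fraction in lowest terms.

11/13

Row minima are 3 and 4, so the attacker's maximin is 4; column maxima are 6 and 14, so the defender's minimax is 6. These differ, so the equilibrium is in mixed strategies.
Let the defender play guard 1 with probability q. The attacker is indifferent when 6q + 3(1−q) = 4q + 14(1−q), giving q = 11/13.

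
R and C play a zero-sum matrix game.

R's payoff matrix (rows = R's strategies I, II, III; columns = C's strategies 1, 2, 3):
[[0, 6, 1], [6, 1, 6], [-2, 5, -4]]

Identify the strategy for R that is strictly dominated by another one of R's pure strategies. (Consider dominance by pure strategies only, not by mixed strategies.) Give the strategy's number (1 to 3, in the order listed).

Compare III with I: 0 > -2, 6 > 5, 1 > -4.
So I strictly dominates III for R; III is strictly dominated.

3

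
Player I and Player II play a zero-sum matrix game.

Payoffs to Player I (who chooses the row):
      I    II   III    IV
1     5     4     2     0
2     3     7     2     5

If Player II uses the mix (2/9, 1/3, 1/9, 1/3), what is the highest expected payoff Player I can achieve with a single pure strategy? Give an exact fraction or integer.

1: (5)·(2/9) + (4)·(1/3) + (2)·(1/9) + (0)·(1/3) = 8/3.
2: (3)·(2/9) + (7)·(1/3) + (2)·(1/9) + (5)·(1/3) = 44/9.
The best pure response is 2 with expected payoff 44/9.

44/9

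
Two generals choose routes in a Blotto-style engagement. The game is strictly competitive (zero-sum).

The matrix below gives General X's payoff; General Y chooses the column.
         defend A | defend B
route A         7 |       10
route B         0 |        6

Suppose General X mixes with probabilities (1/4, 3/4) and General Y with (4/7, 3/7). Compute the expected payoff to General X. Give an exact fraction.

4

Against (4/7, 3/7), each row's expected payoff is route A: 58/7; route B: 18/7.
Taking the (1/4, 3/4)-weighted average: (1/4)·(58/7) + (3/4)·(18/7) = 4.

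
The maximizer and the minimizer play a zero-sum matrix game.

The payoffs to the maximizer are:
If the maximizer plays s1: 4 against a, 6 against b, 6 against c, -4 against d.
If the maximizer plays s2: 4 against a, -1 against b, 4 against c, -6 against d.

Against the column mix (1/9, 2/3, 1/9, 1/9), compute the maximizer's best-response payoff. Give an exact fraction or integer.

s1: (4)·(1/9) + (6)·(2/3) + (6)·(1/9) + (-4)·(1/9) = 14/3.
s2: (4)·(1/9) + (-1)·(2/3) + (4)·(1/9) + (-6)·(1/9) = -4/9.
The best pure response is s1 with expected payoff 14/3.

14/3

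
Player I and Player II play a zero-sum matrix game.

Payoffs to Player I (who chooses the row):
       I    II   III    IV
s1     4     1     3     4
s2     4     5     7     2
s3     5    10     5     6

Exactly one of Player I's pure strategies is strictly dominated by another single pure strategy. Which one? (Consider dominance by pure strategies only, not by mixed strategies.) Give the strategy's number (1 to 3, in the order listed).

Compare s1 with s3: 5 > 4, 10 > 1, 5 > 3, 6 > 4.
So s3 strictly dominates s1 for Player I; s1 is strictly dominated.

1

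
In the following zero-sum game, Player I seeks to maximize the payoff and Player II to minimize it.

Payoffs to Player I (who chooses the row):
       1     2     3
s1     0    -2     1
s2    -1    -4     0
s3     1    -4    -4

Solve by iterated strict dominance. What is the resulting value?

Row s2 is strictly dominated by row s1 (0>-1, -2>-4, 1>0); eliminate s2.
Column 1 is strictly dominated by 2 for Player II (-2<0, -4<1); eliminate 1.
Row s3 is strictly dominated by row s1 (-2>-4, 1>-4); eliminate s3.
Column 3 is strictly dominated by 2 for Player II (-2<1); eliminate 3.
Only (s1, 2) remains, with payoff -2.

-2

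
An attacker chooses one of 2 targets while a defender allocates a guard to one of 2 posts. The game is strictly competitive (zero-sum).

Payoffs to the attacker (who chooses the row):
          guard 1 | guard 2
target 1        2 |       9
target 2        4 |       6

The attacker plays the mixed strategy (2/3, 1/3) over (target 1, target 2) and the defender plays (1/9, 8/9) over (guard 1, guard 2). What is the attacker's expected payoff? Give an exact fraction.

Against (1/9, 8/9), each row's expected payoff is target 1: 74/9; target 2: 52/9.
Taking the (2/3, 1/3)-weighted average: (2/3)·(74/9) + (1/3)·(52/9) = 200/27.

200/27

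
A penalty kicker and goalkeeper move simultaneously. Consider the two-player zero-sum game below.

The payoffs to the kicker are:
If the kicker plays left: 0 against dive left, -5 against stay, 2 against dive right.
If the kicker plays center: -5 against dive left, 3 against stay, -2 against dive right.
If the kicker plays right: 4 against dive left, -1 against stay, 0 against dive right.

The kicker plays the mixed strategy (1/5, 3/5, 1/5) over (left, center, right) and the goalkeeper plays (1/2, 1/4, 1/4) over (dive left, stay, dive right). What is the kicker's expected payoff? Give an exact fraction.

Against (1/2, 1/4, 1/4), each row's expected payoff is left: -3/4; center: -9/4; right: 7/4.
Taking the (1/5, 3/5, 1/5)-weighted average: (1/5)·(-3/4) + (3/5)·(-9/4) + (1/5)·(7/4) = -23/20.

-23/20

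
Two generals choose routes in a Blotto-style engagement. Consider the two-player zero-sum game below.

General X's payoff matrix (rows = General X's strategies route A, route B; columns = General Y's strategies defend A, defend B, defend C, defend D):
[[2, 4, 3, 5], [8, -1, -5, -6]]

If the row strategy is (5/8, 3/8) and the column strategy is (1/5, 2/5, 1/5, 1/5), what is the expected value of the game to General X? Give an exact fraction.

15/8

Against (1/5, 2/5, 1/5, 1/5), each row's expected payoff is route A: 18/5; route B: -1.
Taking the (5/8, 3/8)-weighted average: (5/8)·(18/5) + (3/8)·(-1) = 15/8.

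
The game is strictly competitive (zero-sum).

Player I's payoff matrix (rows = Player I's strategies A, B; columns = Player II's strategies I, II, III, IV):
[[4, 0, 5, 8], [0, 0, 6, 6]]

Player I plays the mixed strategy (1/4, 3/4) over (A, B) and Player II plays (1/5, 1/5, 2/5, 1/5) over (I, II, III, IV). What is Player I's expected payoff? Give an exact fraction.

19/5

Against (1/5, 1/5, 2/5, 1/5), each row's expected payoff is A: 22/5; B: 18/5.
Taking the (1/4, 3/4)-weighted average: (1/4)·(22/5) + (3/4)·(18/5) = 19/5.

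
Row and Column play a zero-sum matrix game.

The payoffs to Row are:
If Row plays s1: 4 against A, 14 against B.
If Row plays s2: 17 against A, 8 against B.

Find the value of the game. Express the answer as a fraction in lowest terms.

Row minima are 4 and 8, so Row's maximin is 8; column maxima are 17 and 14, so Column's minimax is 14. These differ, so the equilibrium is in mixed strategies.
Let Row play s1 with probability p. Column is indifferent when 4p + 17(1−p) = 14p + 8(1−p), giving p = 9/19.
Let Column play A with probability q. Row is indifferent when 4q + 14(1−q) = 17q + 8(1−q), giving q = 6/19.
The value is 4·(6/19) + (14)·(13/19) = 206/19.

206/19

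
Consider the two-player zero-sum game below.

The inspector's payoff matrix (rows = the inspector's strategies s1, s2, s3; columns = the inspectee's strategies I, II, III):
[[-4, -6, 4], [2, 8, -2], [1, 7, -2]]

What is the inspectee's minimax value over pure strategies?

2

The worst case (largest entry) in each column is I: 2, II: 8, III: 4.
The best (smallest) of these is 2.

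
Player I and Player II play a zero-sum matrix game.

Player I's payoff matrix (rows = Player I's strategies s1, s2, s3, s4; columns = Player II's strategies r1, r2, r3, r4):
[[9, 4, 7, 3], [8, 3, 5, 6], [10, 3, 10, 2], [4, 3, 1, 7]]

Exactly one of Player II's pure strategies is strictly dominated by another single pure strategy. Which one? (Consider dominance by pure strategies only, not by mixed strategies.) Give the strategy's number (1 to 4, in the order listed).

1

Player II prefers columns that give Player I less. Compare r1 with r2: 4 < 9, 3 < 8, 3 < 10, 3 < 4.
So r2 strictly dominates r1 for Player II; r1 is strictly dominated.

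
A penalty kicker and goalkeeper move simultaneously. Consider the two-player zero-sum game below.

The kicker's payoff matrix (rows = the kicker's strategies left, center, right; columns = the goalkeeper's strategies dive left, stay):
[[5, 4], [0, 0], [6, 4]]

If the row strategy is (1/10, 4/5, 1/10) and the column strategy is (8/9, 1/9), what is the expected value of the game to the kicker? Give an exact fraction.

16/15

Against (8/9, 1/9), each row's expected payoff is left: 44/9; center: 0; right: 52/9.
Taking the (1/10, 4/5, 1/10)-weighted average: (1/10)·(44/9) + (4/5)·(0) + (1/10)·(52/9) = 16/15.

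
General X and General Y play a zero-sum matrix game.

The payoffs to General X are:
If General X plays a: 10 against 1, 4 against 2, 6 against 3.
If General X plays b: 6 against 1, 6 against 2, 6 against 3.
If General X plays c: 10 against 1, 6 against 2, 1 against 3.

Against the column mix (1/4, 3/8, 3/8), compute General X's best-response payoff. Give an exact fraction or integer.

25/4

a: (10)·(1/4) + (4)·(3/8) + (6)·(3/8) = 25/4.
b: (6)·(1/4) + (6)·(3/8) + (6)·(3/8) = 6.
c: (10)·(1/4) + (6)·(3/8) + (1)·(3/8) = 41/8.
The best pure response is a with expected payoff 25/4.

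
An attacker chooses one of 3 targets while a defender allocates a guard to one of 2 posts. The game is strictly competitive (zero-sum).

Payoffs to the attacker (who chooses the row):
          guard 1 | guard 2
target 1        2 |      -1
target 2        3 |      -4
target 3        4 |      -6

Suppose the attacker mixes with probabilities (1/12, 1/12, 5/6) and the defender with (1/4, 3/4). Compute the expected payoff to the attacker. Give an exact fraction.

-25/8

Against (1/4, 3/4), each row's expected payoff is target 1: -1/4; target 2: -9/4; target 3: -7/2.
Taking the (1/12, 1/12, 5/6)-weighted average: (1/12)·(-1/4) + (1/12)·(-9/4) + (5/6)·(-7/2) = -25/8.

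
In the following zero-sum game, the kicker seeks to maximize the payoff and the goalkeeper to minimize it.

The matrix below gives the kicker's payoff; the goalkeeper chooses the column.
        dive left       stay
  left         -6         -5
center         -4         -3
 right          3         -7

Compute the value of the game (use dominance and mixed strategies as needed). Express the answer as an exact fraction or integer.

Row left is strictly dominated by row center, so the kicker never plays it.
The remaining 2×2 game on (center, right) × (dive left, stay) has no saddle point. Let the kicker play center with probability p; indifference gives −4p + 3(1−p) = −3p − 7(1−p), so p = 10/11.
Similarly the goalkeeper's optimal q on dive left is 4/11, and the value is -4·(4/11) + (-3)·(7/11) = -37/11.

-37/11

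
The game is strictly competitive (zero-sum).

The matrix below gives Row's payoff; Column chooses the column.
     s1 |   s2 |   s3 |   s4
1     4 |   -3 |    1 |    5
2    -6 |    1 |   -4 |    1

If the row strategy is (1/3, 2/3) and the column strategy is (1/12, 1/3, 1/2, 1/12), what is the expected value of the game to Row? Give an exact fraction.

Against (1/12, 1/3, 1/2, 1/12), each row's expected payoff is 1: 1/4; 2: -25/12.
Taking the (1/3, 2/3)-weighted average: (1/3)·(1/4) + (2/3)·(-25/12) = -47/36.

-47/36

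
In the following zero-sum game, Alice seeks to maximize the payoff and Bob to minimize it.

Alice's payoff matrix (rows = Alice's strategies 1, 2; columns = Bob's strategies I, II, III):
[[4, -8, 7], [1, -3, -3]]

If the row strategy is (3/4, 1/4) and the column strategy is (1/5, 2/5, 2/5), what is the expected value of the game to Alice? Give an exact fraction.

-1/4

Against (1/5, 2/5, 2/5), each row's expected payoff is 1: 2/5; 2: -11/5.
Taking the (3/4, 1/4)-weighted average: (3/4)·(2/5) + (1/4)·(-11/5) = -1/4.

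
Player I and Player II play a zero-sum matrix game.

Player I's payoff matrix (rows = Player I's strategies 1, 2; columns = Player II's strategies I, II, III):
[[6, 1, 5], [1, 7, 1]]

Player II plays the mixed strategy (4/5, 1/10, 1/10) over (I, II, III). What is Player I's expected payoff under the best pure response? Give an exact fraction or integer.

1: (6)·(4/5) + (1)·(1/10) + (5)·(1/10) = 27/5.
2: (1)·(4/5) + (7)·(1/10) + (1)·(1/10) = 8/5.
The best pure response is 1 with expected payoff 27/5.

27/5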